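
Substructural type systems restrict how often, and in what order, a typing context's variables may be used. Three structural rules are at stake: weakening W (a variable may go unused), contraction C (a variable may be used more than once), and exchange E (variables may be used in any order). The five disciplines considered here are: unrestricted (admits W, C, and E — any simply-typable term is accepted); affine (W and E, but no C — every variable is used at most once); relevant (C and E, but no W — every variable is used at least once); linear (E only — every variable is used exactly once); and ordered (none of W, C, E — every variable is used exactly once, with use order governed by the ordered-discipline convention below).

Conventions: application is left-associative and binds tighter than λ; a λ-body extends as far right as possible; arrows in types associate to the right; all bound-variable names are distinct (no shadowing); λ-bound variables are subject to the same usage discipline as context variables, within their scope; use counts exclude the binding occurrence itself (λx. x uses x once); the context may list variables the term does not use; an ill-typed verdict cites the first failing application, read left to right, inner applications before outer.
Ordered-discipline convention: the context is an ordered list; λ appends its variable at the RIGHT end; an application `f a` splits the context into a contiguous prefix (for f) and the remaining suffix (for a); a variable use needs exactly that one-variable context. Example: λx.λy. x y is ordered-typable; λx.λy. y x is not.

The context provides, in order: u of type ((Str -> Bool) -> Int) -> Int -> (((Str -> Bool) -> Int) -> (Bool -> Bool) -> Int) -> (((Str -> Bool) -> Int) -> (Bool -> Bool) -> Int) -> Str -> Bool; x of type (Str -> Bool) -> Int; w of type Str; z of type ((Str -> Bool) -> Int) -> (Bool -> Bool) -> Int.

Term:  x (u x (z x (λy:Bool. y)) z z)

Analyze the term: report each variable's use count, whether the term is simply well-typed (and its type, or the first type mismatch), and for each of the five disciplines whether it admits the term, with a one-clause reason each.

variable uses: u=1; x=3; w=0; z=3; y (bound)=1
uses in reading order: x, u, x, z, x, y, z, z
typing: well-typed — term : Int
ordered: ✗ — needs contraction — x ×3, z ×3; unused: w — weakening required
linear: ✗ — needs contraction — x ×3, z ×3; unused: w — weakening required
affine: ✗ — needs contraction — x ×3, z ×3
relevant: ✗ — unused: w — weakening required
unrestricted: ✓ — typability at Int is all that's needed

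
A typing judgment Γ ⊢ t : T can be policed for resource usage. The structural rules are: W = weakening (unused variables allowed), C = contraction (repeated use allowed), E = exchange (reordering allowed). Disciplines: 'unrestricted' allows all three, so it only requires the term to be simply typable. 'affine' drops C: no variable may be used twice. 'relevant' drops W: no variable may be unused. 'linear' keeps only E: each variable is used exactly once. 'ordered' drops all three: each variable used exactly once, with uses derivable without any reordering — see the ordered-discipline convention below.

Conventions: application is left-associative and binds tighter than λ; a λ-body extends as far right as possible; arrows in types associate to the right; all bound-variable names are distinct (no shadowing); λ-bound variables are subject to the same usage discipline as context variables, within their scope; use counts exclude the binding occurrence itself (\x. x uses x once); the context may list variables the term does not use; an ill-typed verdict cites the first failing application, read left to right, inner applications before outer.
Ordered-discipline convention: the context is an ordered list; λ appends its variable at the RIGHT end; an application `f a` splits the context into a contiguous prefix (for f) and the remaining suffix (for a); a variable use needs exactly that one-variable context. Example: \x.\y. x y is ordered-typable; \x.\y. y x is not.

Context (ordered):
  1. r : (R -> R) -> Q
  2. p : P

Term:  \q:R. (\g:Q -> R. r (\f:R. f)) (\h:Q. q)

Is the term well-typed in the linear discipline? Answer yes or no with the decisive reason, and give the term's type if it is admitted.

no — p, g, h left unused
use counts: r: 1×, p: 0×, q (bound): 1×, g (bound): 0×, f (bound): 1×, h (bound): 0×
order of uses: r, f, q
typing: the term checks, with type R -> Q
summary: ordered ✗ | linear ✗ | affine ✓ | relevant ✗ | unrestricted ✓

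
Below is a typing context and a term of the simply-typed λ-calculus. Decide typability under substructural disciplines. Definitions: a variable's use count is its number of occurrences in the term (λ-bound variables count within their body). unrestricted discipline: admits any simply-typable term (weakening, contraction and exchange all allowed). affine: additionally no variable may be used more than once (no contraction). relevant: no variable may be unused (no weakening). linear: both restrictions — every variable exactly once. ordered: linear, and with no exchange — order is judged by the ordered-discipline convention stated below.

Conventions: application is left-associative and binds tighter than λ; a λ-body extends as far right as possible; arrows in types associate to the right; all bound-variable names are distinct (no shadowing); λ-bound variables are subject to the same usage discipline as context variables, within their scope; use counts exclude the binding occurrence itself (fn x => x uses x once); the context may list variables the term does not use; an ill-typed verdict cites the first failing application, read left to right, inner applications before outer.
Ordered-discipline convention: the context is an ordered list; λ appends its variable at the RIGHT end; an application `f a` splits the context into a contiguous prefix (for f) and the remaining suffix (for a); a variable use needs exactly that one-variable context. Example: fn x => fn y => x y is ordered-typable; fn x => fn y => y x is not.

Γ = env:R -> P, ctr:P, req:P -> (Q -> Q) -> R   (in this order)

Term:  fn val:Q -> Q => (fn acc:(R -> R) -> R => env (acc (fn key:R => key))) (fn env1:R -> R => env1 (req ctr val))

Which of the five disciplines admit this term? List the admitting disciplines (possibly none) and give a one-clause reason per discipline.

admitting disciplines: linear, affine, relevant, unrestricted
use counts: env: 1×, ctr: 1×, req: 1×, val (bound): 1×, acc (bound): 1×, key (bound): 1×, env1 (bound): 1×
uses in reading order: env, acc, key, env1, req, ctr, val
typing: well-typed at (Q -> Q) -> P
ordered: ✗, no ordered split (uses run env, acc, key, env1, req, ctr, val)
linear: ✓, exactly-once usage across env, ctr, req, val, acc, key, env1
affine: ✓, at most one use each (env, ctr, req, val, acc, key, env1)
relevant: ✓, none of env, ctr, req, val, acc, key, env1 goes unused
unrestricted: ✓, type-checks ((Q -> Q) -> P) and nothing is barred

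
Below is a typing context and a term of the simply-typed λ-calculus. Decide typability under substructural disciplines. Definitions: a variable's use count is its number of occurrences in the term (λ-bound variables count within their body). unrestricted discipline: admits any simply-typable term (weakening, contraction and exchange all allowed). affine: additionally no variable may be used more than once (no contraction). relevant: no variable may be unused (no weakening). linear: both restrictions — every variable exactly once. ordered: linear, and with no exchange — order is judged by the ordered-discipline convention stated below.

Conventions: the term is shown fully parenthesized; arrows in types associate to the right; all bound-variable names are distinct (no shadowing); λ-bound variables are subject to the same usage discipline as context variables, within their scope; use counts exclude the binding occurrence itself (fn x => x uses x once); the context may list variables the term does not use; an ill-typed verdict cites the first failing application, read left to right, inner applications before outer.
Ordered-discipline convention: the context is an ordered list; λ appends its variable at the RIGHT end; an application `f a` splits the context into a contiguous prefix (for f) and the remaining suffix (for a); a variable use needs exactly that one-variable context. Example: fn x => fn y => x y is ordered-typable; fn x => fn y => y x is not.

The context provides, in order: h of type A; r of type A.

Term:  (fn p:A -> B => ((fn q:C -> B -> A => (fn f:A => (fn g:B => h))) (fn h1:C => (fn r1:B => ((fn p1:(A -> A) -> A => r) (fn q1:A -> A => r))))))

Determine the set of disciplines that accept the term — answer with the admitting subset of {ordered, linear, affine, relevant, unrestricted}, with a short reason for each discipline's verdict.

admitted by: unrestricted
use counts: h: 1×, r: 2×, p [bound]: 0×, q [bound]: 0×, f [bound]: 0×, g [bound]: 0×, h1 [bound]: 0×, r1 [bound]: 0×, p1 [bound]: 0×, q1 [bound]: 0×
uses in reading order: h, r, r
typing: well-typed at (A -> B) -> A -> B -> A
ordered ✗ (needs contraction — r ×2; p, q, f, g, h1, r1, p1, q1 never used (weakening))
linear ✗ (needs contraction — r ×2; p, q, f, g, h1, r1, p1, q1 never used (weakening))
affine ✗ (needs contraction — r ×2)
relevant ✗ (p, q, f, g, h1, r1, p1, q1 never used (weakening))
unrestricted ✓ (type-checks ((A -> B) -> A -> B -> A) and nothing is barred)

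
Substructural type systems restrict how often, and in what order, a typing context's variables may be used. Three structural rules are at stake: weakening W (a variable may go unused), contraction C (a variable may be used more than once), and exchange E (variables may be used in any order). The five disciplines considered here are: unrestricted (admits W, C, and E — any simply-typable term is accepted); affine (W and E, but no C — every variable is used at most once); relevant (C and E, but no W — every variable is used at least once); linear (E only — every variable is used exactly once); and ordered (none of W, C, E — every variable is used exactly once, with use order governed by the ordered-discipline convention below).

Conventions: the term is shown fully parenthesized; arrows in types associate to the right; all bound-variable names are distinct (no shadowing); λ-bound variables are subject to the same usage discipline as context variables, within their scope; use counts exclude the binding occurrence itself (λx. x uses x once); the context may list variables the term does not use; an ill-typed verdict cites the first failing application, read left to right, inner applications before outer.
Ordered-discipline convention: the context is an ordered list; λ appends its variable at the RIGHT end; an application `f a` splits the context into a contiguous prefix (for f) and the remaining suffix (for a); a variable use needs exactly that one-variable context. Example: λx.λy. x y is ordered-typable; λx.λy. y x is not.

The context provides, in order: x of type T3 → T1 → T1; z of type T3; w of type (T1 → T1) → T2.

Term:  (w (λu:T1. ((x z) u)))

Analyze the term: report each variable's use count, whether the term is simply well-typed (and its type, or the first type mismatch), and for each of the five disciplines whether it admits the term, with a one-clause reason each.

use counts: x ×1; z ×1; w ×1; u (bound) ×1
left-to-right use order: w, x, z, u
typing: well-typed — term : T2
ordered: ✗, no ordered split (uses run w, x, z, u)
linear: ✓, single use per variable (x, z, w, u)
affine: ✓, x, z, w, u: no repeats, contraction unneeded
relevant: ✓, every one of x, z, w, u appears
unrestricted: ✓, typability at T2 is all that's needed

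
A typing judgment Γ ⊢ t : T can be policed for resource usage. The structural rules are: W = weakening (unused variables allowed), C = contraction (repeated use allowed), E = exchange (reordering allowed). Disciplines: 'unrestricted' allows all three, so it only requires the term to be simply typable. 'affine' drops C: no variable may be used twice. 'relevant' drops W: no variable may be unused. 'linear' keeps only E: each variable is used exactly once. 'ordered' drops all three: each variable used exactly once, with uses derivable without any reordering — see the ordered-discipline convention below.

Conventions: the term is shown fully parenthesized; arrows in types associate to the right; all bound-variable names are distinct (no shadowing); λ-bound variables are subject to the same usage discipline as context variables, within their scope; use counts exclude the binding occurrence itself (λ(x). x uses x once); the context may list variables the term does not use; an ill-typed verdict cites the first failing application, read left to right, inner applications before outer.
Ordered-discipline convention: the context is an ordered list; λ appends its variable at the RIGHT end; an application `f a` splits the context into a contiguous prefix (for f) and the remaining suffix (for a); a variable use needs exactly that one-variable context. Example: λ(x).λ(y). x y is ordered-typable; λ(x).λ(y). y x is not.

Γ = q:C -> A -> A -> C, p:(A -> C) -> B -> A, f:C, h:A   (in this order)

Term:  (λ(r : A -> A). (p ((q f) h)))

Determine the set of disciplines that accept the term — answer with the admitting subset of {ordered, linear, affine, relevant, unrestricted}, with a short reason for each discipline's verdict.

accepted by: affine, unrestricted
counts: q: 1×; p: 1×; f: 1×; h: 1×; r (bound): 0×
uses in reading order: p, q, f, h
typing: the term checks, with type (A -> A) -> B -> A
ordered: ✗ — needs weakening: r unused
linear: ✗ — needs weakening: r unused
affine: ✓ — none of q, p, f, h, r used more than once
relevant: ✗ — needs weakening: r unused
unrestricted: ✓ — well-typed at (A -> A) -> B -> A; no restrictions here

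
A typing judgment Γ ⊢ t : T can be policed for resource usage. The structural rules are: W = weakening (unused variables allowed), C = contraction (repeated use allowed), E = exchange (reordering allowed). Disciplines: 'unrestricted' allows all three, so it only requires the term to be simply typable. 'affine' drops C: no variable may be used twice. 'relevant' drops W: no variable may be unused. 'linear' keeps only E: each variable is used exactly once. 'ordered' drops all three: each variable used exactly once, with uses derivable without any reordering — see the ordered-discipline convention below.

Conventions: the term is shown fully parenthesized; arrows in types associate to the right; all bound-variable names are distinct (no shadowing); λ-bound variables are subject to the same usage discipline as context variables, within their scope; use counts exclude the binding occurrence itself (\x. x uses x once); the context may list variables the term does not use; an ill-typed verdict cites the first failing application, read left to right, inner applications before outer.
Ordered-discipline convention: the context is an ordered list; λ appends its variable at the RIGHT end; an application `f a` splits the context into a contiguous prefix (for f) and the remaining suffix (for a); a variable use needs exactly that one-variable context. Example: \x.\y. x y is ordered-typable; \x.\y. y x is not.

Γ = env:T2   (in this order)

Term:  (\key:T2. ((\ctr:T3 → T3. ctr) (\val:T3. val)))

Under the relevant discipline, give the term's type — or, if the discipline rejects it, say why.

not well-typed under relevant — env, key never used (weakening)
counts: env ×0; key (λ-bound) ×0; ctr (λ-bound) ×1; val (λ-bound) ×1
uses in reading order: ctr, val
typing: well-typed — term : T2 → T3 → T3
all disciplines: ordered ✗ | linear ✗ | affine ✓ | relevant ✗ | unrestricted ✓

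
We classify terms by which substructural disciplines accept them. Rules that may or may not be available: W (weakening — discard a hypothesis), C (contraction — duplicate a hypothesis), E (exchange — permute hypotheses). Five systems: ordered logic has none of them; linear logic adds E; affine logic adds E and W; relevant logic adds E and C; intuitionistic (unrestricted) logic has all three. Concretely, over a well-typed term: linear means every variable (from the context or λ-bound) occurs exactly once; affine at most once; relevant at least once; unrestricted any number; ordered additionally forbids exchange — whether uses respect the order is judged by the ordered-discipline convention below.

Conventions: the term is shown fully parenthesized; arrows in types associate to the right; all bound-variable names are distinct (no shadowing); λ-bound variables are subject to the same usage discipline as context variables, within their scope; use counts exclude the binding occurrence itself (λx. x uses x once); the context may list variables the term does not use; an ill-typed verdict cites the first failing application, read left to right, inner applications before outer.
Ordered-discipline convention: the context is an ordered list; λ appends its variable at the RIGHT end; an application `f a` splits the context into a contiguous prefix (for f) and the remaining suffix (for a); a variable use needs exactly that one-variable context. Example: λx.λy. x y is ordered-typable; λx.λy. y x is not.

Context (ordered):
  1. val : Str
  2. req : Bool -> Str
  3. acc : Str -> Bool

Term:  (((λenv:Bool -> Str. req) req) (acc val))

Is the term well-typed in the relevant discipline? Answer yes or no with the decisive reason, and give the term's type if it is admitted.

no — needs weakening: env unused
variable uses: val ×1, req ×2, acc ×1, env (bound) ×0
order of uses: req, req, acc, val
typing: ✓ — Str
per-discipline verdicts: ordered ✗ · linear ✗ · affine ✗ · relevant ✗ · unrestricted ✓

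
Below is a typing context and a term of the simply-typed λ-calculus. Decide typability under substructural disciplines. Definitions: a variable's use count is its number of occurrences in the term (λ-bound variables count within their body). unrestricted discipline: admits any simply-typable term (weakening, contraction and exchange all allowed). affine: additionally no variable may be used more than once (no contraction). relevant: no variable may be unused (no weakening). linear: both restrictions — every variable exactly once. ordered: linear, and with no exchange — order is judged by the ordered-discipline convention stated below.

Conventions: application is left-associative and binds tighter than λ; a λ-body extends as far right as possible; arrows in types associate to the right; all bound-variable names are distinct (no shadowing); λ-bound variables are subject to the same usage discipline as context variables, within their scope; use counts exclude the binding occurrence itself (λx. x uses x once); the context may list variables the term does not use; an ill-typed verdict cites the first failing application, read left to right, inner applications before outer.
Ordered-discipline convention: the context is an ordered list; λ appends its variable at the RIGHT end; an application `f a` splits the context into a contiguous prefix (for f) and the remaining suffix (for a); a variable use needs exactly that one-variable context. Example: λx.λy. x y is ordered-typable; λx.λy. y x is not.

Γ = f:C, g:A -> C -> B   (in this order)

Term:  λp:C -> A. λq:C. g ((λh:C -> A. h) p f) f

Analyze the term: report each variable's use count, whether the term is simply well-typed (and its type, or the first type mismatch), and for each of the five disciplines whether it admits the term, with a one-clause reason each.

usage: f: 2; g: 1; p [bound]: 1; q [bound]: 0; h [bound]: 1
uses in reading order: g, h, p, f, f
typing: well-typed at (C -> A) -> C -> B
ordered ✗ (repeated use of f ×2; q never used (weakening))
linear ✗ (repeated use of f ×2; q never used (weakening))
affine ✗ (repeated use of f ×2)
relevant ✗ (q never used (weakening))
unrestricted ✓ (simply typable at (C -> A) -> C -> B; W, C, E all held)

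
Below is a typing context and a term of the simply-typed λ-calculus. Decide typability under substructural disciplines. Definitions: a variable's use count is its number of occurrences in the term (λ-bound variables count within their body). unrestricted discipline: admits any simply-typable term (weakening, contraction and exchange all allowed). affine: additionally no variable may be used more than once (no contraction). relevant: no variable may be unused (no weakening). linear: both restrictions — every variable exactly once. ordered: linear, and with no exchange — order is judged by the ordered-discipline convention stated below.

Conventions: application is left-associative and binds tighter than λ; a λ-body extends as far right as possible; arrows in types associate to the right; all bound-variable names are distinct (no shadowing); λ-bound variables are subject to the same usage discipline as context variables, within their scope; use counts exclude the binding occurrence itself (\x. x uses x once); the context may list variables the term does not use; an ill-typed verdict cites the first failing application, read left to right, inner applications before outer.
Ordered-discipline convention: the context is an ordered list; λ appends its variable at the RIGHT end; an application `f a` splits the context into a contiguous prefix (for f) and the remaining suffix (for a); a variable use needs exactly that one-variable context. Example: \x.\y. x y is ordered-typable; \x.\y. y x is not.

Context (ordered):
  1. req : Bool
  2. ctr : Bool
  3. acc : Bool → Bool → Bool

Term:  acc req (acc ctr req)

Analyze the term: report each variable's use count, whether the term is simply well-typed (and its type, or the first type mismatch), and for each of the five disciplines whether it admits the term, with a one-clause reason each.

usage: req=2, ctr=1, acc=2
left-to-right use order: acc, req, acc, ctr, req
typing: well-typed — term : Bool
ordered ✗ (needs contraction — req ×2, acc ×2)
linear ✗ (needs contraction — req ×2, acc ×2)
affine ✗ (needs contraction — req ×2, acc ×2)
relevant ✓ (none of req, ctr, acc goes unused)
unrestricted ✓ (simply typable at Bool; W, C, E all held)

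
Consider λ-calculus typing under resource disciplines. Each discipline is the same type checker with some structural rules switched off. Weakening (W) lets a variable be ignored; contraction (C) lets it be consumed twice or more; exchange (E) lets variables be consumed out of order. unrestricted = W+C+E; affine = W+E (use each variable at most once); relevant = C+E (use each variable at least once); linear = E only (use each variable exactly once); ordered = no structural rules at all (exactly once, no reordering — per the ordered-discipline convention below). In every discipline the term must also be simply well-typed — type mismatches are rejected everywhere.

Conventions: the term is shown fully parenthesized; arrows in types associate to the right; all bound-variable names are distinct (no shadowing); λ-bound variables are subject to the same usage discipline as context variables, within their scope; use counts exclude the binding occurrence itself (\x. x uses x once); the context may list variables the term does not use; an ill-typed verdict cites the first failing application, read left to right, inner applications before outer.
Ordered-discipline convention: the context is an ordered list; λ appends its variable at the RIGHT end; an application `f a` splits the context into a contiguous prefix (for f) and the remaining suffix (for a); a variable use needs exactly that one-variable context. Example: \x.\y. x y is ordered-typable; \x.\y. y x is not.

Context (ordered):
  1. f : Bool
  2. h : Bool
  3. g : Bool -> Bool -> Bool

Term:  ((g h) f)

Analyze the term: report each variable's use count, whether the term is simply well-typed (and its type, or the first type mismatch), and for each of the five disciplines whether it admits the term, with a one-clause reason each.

usage: f ×1, h ×1, g ×1
left-to-right use order: g, h, f
typing: well-typed at Bool
ordered ✗ (no ordered split (uses run g, h, f))
linear ✓ (single use per variable (f, h, g))
affine ✓ (no duplicate uses among f, h, g)
relevant ✓ (f, h, g: all used, weakening unneeded)
unrestricted ✓ (simply typable at Bool; W, C, E all held)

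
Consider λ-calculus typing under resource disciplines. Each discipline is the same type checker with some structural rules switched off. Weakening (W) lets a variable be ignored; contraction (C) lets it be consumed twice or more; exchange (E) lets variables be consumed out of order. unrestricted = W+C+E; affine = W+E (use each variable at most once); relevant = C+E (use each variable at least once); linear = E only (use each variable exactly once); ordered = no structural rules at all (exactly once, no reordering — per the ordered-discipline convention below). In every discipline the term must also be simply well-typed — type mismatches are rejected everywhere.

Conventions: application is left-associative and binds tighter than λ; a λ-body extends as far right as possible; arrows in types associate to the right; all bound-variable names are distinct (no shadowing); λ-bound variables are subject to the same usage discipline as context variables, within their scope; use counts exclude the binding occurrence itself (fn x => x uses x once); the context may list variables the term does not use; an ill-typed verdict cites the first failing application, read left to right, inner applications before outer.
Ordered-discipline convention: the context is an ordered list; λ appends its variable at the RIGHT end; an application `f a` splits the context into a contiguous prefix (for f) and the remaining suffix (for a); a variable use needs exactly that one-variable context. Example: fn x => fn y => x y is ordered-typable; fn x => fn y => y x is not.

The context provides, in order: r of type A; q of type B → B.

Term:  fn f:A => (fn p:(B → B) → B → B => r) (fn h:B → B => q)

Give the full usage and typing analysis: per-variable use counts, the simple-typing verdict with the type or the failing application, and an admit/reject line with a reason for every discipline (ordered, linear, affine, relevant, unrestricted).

use counts: r: 1; q: 1; f (λ-bound): 0; p (λ-bound): 0; h (λ-bound): 0
left-to-right use order: r, q
typing: well-typed at A → A
ordered: ✗, unused: f, p, h — weakening required
linear: ✗, unused: f, p, h — weakening required
affine: ✓, no duplicate uses among r, q, f, p, h
relevant: ✗, unused: f, p, h — weakening required
unrestricted: ✓, type-checks (A → A) and nothing is barred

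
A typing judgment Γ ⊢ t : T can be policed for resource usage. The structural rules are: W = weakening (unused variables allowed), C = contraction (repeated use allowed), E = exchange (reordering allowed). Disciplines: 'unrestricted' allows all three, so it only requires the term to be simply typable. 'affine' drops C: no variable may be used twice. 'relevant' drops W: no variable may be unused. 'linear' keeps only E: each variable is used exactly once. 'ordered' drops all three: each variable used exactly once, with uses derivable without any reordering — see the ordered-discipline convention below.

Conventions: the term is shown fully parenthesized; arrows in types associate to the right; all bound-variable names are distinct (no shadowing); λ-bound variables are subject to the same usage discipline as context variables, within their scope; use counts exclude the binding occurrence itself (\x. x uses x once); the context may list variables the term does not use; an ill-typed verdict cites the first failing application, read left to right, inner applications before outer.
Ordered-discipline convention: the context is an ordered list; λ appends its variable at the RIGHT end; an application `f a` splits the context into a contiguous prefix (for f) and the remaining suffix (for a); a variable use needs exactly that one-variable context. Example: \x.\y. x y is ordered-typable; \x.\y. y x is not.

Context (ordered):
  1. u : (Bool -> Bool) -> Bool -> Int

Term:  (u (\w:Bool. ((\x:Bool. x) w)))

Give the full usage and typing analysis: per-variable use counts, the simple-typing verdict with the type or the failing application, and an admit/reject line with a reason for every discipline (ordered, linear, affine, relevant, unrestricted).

variable uses: u=1; w [bound]=1; x [bound]=1
order of uses: u, x, w
typing: the term checks, with type Bool -> Int
ordered: ✓, one use each (u, w, x); ordered split holds
linear: ✓, each of u, w, x used exactly once
affine: ✓, none of u, w, x used more than once
relevant: ✓, none of u, w, x goes unused
unrestricted: ✓, type-checks (Bool -> Int) and nothing is barred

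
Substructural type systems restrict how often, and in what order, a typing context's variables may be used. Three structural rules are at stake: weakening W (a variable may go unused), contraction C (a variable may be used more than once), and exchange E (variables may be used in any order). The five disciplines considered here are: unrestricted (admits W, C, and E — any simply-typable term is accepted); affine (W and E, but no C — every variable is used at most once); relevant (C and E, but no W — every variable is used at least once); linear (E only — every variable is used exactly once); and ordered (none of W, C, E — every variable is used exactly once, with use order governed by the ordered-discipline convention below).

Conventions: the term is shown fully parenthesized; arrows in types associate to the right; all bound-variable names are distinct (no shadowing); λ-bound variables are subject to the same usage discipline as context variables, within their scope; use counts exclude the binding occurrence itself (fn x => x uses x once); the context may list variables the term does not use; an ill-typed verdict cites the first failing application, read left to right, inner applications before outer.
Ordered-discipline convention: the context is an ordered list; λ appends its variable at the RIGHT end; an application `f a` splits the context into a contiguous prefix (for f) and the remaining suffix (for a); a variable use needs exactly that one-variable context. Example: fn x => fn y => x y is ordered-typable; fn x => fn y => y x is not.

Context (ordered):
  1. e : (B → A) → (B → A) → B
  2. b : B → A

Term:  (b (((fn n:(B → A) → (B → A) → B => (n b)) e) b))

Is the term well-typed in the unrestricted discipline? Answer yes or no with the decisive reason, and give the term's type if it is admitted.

yes — type-checks (A) and nothing is barred; term : A
counts: e ×1; b ×3; n (bound) ×1
use order (left to right): b, n, b, e, b
typing: well-typed at A
per-discipline verdicts: ordered ✗ | linear ✗ | affine ✗ | relevant ✓ | unrestricted ✓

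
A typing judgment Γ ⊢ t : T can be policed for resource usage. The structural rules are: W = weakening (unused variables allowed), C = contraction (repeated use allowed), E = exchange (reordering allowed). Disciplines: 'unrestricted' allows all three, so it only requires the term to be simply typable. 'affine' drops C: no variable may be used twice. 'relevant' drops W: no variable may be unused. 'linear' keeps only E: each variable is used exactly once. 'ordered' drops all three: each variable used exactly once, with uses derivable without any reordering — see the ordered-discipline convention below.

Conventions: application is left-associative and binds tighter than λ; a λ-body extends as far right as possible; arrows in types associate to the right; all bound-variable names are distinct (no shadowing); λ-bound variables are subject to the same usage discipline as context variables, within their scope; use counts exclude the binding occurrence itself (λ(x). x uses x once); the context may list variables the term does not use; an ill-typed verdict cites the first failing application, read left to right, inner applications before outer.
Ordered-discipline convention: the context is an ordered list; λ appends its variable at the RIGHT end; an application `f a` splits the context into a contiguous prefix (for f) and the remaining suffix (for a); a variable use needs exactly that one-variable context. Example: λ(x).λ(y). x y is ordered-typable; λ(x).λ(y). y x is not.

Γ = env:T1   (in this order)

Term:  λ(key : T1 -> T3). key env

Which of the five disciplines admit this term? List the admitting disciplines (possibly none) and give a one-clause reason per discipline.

admitted in: linear, affine, relevant, unrestricted
usage: env=1, key [bound]=1
use order (left to right): key, env
typing: the term checks, with type (T1 -> T3) -> T3
ordered ✗ (needs exchange: uses follow key, env)
linear ✓ (exactly-once usage across env, key)
affine ✓ (none of env, key used more than once)
relevant ✓ (at least one use each (env, key))
unrestricted ✓ (typability at (T1 -> T3) -> T3 is all that's needed)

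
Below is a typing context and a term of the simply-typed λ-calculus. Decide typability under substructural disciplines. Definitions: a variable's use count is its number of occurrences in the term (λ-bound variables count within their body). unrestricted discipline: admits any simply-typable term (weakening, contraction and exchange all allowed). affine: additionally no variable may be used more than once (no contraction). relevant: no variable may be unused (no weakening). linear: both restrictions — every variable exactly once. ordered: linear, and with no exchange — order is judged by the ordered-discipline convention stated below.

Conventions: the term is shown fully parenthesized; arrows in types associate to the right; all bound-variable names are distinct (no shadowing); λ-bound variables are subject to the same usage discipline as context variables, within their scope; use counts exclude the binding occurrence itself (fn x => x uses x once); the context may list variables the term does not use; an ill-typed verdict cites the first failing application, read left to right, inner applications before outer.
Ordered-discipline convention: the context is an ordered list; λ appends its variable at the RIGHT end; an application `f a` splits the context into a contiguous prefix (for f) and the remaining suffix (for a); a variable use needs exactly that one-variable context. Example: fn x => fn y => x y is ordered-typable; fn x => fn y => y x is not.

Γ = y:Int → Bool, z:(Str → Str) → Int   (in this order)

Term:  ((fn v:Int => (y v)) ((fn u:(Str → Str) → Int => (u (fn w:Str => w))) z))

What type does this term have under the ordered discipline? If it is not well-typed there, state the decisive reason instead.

term : Bool
use counts: y=1, z=1, v (λ-bound)=1, u (λ-bound)=1, w (λ-bound)=1
order of uses: y, v, u, w, z
typing: well-typed at Bool
across the five disciplines: ordered ✓ | linear ✓ | affine ✓ | relevant ✓ | unrestricted ✓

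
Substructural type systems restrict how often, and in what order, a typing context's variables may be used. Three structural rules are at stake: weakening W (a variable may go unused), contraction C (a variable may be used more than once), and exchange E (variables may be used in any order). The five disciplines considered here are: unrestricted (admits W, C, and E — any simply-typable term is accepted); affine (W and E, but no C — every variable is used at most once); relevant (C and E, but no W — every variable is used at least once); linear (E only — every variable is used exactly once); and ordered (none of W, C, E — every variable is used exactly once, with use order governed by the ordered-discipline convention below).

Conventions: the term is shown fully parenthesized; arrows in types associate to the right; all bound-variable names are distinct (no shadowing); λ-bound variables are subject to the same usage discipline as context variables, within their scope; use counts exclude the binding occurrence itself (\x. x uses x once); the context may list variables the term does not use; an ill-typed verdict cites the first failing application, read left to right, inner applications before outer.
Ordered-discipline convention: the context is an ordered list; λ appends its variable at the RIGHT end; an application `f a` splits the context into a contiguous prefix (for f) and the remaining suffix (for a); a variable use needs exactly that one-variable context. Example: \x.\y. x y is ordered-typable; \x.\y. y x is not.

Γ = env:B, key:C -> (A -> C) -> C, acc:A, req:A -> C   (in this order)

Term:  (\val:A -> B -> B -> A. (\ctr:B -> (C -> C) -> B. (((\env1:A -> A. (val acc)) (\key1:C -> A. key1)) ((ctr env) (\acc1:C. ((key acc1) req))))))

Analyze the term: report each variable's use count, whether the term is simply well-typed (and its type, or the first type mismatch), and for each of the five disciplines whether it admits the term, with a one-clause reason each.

use counts: env: 1; key: 1; acc: 1; req: 1; val [bound]: 1; ctr [bound]: 1; env1 [bound]: 0; key1 [bound]: 1; acc1 [bound]: 1
order of uses: val, acc, key1, ctr, env, key, acc1, req
typing: ill-typed: a function awaiting A -> A gets (C -> A) -> C -> A
ordered: ✗ — fails simple typing
linear: ✗ — a type mismatch blocks all five
affine: ✗ — the type mismatch rejects it
relevant: ✗ — not simply typable
unrestricted: ✗ — fails simple typing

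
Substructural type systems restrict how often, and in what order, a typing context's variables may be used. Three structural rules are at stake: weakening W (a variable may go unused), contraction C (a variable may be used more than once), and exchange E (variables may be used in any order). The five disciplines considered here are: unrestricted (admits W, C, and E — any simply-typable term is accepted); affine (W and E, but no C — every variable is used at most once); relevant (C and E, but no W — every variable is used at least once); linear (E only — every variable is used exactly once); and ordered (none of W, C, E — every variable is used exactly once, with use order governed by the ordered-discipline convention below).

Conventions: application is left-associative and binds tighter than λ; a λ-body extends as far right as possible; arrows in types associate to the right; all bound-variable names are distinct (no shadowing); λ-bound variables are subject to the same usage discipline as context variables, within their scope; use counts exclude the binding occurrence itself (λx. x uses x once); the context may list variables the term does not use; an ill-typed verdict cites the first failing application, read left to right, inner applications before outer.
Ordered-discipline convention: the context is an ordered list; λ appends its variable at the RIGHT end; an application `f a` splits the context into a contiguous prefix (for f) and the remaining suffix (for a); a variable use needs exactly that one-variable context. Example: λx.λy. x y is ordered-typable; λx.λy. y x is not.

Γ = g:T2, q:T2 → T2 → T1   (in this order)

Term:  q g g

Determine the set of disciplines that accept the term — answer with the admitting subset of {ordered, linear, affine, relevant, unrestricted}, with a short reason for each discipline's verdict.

admitted in: relevant, unrestricted
counts: g: 2, q: 1
order of uses: q, g, g
typing: well-typed — term : T1
ordered ✗ (needs contraction — g ×2)
linear ✗ (needs contraction — g ×2)
affine ✗ (needs contraction — g ×2)
relevant ✓ (at least one use each (g, q))
unrestricted ✓ (typability at T1 is all that's needed)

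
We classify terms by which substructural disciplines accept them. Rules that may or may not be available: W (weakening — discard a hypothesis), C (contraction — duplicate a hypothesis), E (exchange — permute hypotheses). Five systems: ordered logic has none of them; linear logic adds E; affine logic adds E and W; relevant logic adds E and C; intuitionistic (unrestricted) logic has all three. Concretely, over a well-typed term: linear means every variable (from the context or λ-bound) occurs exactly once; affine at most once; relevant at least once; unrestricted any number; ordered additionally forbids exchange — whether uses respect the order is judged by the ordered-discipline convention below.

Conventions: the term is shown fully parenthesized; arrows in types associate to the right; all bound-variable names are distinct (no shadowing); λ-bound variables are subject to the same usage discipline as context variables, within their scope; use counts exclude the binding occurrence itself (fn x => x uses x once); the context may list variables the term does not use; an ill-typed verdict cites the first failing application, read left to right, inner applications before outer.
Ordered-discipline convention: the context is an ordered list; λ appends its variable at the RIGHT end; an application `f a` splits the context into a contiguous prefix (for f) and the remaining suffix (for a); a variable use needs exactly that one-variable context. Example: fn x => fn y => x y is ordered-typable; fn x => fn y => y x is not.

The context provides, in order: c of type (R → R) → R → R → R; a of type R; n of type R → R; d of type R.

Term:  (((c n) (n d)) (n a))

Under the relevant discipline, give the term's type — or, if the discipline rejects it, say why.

term : R
counts: c: 1×, a: 1×, n: 3×, d: 1×
uses in reading order: c, n, n, d, n, a
typing: well-typed — term : R
all disciplines: ordered ✗ | linear ✗ | affine ✗ | relevant ✓ | unrestricted ✓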